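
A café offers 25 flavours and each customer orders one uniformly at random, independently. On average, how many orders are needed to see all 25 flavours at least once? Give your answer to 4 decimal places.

95.3990

The wait to go from k to k+1 distinct flavours is geometric with mean 25/(25-k).
E[T] = 25/25 + 25/24 + 25/23 + ... + 25/2 + 25/1 = 25·H_{25}.
H_{25} = 3.81596, so E[T] = 95.39895.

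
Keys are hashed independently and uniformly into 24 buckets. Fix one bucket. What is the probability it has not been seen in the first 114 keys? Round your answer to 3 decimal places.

On each key the fixed bucket fails to appear with probability 23/24.
P(still missing after 114) = (23/24)^114 = 0.0078.

0.008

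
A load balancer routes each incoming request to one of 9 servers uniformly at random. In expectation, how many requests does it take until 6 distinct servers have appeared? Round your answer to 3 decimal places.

8.961

Going from k to k+1 distinct takes a geometric number of requests with mean 9/(9-k).
Sum over k = 0,...,5: E = 9/9 + 9/8 + 9/7 + 9/6 + 9/5 + 9/4 = 8.9607.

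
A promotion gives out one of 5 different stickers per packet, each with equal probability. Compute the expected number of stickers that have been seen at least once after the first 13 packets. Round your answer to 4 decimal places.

For each sticker, P(seen in 13 packets) = 1 - (4/5)^13 = 0.94502.
By linearity of expectation, E[distinct seen] = 5·(1 - (4/5)^13) = 4.72512.

4.7251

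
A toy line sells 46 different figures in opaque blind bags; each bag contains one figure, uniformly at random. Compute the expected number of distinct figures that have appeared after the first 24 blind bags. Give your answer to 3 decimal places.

18.856

For each figure, P(seen in 24 blind bags) = 1 - (45/46)^24 = 0.4099.
By linearity of expectation, E[distinct seen] = 46·(1 - (45/46)^24) = 18.8562.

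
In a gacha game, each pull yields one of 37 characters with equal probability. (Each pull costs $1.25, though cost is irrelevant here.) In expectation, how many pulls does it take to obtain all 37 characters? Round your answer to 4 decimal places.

155.4587

After k distinct characters have appeared, the next pull gives a new one with probability (37-k)/37, so the expected wait for the (k+1)-th is 37/(37-k).
E[T] = 37/37 + 37/36 + 37/35 + ... + 37/2 + 37/1 = 37·H_{37}.
H_{37} = 4.20159, so E[T] = 155.45869.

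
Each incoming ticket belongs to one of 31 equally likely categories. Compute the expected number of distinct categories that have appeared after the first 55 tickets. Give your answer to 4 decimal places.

25.8933

For each category, P(seen in 55 tickets) = 1 - (30/31)^55 = 0.83527.
By linearity of expectation, E[distinct seen] = 31·(1 - (30/31)^55) = 25.89333.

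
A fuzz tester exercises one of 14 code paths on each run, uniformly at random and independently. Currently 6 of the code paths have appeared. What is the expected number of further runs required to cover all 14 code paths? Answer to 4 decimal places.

With k distinct code paths already seen, the next new one takes an expected 14/(14-k) runs.
Sum over k = 6,...,13: E = 14/8 + 14/7 + 14/6 + ... + 14/2 + 14/1 = 38.05000.

38.0500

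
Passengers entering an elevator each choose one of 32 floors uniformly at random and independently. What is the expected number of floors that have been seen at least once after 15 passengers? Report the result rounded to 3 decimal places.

For each floor, P(seen in 15 passengers) = 1 - (31/32)^15 = 0.3789.
By linearity of expectation, E[distinct seen] = 32·(1 - (31/32)^15) = 12.1241.

12.124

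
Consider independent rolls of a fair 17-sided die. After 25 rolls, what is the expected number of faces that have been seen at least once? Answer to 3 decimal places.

For each face, P(seen in 25 rolls) = 1 - (16/17)^25 = 0.7803.
By linearity of expectation, E[distinct seen] = 17·(1 - (16/17)^25) = 13.2656.

13.266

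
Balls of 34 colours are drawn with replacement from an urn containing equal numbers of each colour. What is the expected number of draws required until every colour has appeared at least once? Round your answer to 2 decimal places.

140.02

Split into phases: going from k distinct to k+1 distinct takes on average 34/(34-k) draws.
E[T] = 34/34 + 34/33 + 34/32 + ... + 34/2 + 34/1 = 34·H_{34}.
H_{34} = 4.118, so E[T] = 140.019.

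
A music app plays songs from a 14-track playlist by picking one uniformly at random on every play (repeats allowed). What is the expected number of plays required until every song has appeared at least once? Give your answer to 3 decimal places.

After k distinct songs have appeared, the next play gives a new one with probability (14-k)/14, so the expected wait for the (k+1)-th is 14/(14-k).
E[T] = 14/14 + 14/13 + 14/12 + ... + 14/2 + 14/1 = 14·H_{14}.
H_{14} = 3.2516, so E[T] = 45.5219.

45.522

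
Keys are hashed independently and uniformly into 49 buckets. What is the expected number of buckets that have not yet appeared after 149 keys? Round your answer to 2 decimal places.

For each bucket, P(unseen after 149) = (48/49)^149 = 0.046.
By linearity of expectation, E[unseen] = 49·(48/49)^149 = 2.269.

2.27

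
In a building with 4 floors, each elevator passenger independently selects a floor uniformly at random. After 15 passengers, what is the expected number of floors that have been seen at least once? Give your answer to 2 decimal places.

3.95

For each floor, P(seen in 15 passengers) = 1 - (3/4)^15 = 0.987.
By linearity of expectation, E[distinct seen] = 4·(1 - (3/4)^15) = 3.947.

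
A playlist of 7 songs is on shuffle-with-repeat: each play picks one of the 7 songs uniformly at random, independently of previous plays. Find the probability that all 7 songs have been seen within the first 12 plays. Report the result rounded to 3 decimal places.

0.228

By inclusion–exclusion over which songs are missing,
P(all seen) = Σ_{j=0}^{7} (-1)^j C(7,j)((7-j)/7)^12
= 1.0000 - 1.1009 + 0.3704 - 0.0424 + 0.0013 - 0.0000 + 0.0000 - 0.0000
= 0.2285.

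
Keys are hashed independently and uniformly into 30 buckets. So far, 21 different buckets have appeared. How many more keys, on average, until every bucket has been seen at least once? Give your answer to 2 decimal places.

84.87

The wait to go from k to k+1 distinct buckets is geometric with mean 30/(30-k).
Sum over k = 21,...,29: E = 30/9 + 30/8 + 30/7 + ... + 30/2 + 30/1 = 84.869.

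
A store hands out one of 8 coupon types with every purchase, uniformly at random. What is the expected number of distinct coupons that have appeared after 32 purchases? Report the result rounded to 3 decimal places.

7.888

For each coupon, P(seen in 32 purchases) = 1 - (7/8)^32 = 0.9861.
By linearity of expectation, E[distinct seen] = 8·(1 - (7/8)^32) = 7.8885.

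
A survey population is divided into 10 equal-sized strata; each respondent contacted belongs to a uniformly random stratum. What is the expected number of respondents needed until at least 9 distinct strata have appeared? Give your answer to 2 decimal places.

With k distinct strata already seen, the next new one arrives after an expected 10/(10-k) respondents.
Sum over k = 0,...,8: E = 10/10 + 10/9 + 10/8 + ... + 10/3 + 10/2 = 19.290.

19.29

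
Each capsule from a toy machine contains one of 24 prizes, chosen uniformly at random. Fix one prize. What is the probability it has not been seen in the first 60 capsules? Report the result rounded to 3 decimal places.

0.078

Each capsule misses the fixed prize with probability (24-1)/24 = 23/24, independently.
P(still missing after 60) = (23/24)^60 = 0.0778.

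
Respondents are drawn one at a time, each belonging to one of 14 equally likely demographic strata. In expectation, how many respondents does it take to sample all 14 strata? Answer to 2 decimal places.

45.52

The wait to go from k to k+1 distinct strata is geometric with mean 14/(14-k).
E[T] = 14/14 + 14/13 + 14/12 + ... + 14/2 + 14/1 = 14·H_{14}.
H_{14} = 3.252, so E[T] = 45.522.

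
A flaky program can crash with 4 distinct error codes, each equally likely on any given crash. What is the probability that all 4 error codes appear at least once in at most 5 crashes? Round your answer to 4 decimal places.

0.2344

Let A_i be the event that error code i is missing after 5 crashes. By inclusion–exclusion on the A_i,
P(all seen) = Σ_{j=0}^{4} (-1)^j C(4,j)((4-j)/4)^5
= 1.00000 - 0.94922 + 0.18750 - 0.00391 + 0.00000
= 0.23438.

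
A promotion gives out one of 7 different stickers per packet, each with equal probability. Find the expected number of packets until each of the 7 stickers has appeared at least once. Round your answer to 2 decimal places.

Split into phases: going from k distinct to k+1 distinct takes on average 7/(7-k) packets.
E[T] = 7/7 + 7/6 + 7/5 + ... + 7/2 + 7/1 = 7·H_{7}.
H_{7} = 2.593, so E[T] = 18.150.

18.15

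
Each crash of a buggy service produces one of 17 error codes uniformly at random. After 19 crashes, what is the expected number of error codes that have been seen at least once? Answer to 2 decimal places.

For each error code, P(seen in 19 crashes) = 1 - (16/17)^19 = 0.684.
By linearity of expectation, E[distinct seen] = 17·(1 - (16/17)^19) = 11.627.

11.63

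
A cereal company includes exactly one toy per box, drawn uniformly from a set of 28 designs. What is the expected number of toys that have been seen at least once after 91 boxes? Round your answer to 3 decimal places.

For each toy, P(seen in 91 boxes) = 1 - (27/28)^91 = 0.9635.
By linearity of expectation, E[distinct seen] = 28·(1 - (27/28)^91) = 26.9770.

26.977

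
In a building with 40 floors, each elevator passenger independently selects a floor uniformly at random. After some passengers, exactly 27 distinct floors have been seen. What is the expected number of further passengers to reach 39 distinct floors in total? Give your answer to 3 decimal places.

87.205

With k distinct floors already seen, the next new one takes an expected 40/(40-k) passengers.
Sum over k = 27,...,38: E = 40/13 + 40/12 + 40/11 + ... + 40/3 + 40/2 = 87.2054.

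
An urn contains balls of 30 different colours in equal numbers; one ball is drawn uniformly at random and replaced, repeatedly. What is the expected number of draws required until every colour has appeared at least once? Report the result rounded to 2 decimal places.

After k distinct colours have appeared, the next draw gives a new one with probability (30-k)/30, so the expected wait for the (k+1)-th is 30/(30-k).
E[T] = 30/30 + 30/29 + 30/28 + ... + 30/2 + 30/1 = 30·H_{30}.
H_{30} = 3.995, so E[T] = 119.850.

119.85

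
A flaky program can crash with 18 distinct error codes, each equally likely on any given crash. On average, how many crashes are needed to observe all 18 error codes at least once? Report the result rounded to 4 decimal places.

The wait to go from k to k+1 distinct error codes is geometric with mean 18/(18-k).
E[T] = 18/18 + 18/17 + 18/16 + ... + 18/2 + 18/1 = 18·H_{18}.
H_{18} = 3.49511, so E[T] = 62.91195.

62.9119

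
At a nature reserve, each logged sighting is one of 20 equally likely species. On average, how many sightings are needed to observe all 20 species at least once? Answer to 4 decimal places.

71.9548

After k distinct species have appeared, the next sighting gives a new one with probability (20-k)/20, so the expected wait for the (k+1)-th is 20/(20-k).
E[T] = 20/20 + 20/19 + 20/18 + ... + 20/2 + 20/1 = 20·H_{20}.
H_{20} = 3.59774, so E[T] = 71.95479.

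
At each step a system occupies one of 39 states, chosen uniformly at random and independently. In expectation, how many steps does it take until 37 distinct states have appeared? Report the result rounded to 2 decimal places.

Going from k to k+1 distinct takes a geometric number of steps with mean 39/(39-k).
Sum over k = 0,...,36: E = 39/39 + 39/38 + 39/37 + ... + 39/4 + 39/3 = 107.388.

107.39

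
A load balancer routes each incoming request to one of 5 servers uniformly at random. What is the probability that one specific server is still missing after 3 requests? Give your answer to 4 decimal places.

0.5120

Each request misses the fixed server with probability (5-1)/5 = 4/5, independently.
P(still missing after 3) = (4/5)^3 = 0.51200.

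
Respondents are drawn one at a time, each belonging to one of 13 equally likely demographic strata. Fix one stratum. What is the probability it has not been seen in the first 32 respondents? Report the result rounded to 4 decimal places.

0.0772

On each respondent the fixed stratum fails to appear with probability 12/13.
P(still missing after 32) = (12/13)^32 = 0.07720.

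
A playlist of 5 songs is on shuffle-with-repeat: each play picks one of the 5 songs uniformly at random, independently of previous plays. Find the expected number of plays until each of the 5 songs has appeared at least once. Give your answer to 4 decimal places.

The wait to go from k to k+1 distinct songs is geometric with mean 5/(5-k).
E[T] = 5/5 + 5/4 + 5/3 + 5/2 + 5/1 = 5·H_{5}.
H_{5} = 2.28333, so E[T] = 11.41667.

11.4167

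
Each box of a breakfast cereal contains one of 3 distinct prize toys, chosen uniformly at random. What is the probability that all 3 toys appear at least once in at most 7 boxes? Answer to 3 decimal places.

By inclusion–exclusion over which toys are missing,
P(all seen) = Σ_{j=0}^{3} (-1)^j C(3,j)((3-j)/3)^7
= 1.0000 - 0.1756 + 0.0014 - 0.0000
= 0.8258.

0.826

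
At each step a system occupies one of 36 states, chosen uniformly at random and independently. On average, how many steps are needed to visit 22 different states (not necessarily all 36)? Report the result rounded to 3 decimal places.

Going from k to k+1 distinct takes a geometric number of steps with mean 36/(36-k).
Sum over k = 0,...,21: E = 36/36 + 36/35 + 36/34 + ... + 36/16 + 36/15 = 33.2279.

33.228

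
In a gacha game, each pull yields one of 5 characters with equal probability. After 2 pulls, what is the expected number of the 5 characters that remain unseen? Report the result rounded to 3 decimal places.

3.200

For each character, P(unseen after 2) = (4/5)^2 = 0.6400.
By linearity of expectation, E[unseen] = 5·(4/5)^2 = 3.2000.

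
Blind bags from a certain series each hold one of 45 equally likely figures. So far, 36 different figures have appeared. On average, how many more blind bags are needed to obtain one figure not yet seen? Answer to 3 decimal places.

5.000

Each blind bag yields a new figure with probability (45-36)/45 = 9/45, so the wait is geometric with mean 45/9.
E = 45/9 = 5.0000.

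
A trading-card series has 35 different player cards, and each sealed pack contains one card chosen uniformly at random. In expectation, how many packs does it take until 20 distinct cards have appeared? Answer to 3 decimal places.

Going from k to k+1 distinct takes a geometric number of packs with mean 35/(35-k).
Sum over k = 0,...,19: E = 35/35 + 35/34 + 35/33 + ... + 35/17 + 35/16 = 28.9993.

28.999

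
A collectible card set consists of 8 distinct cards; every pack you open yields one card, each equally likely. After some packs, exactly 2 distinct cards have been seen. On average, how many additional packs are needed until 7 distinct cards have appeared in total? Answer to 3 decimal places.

11.600

From k distinct to k+1 distinct takes on average 8/(8-k) packs.
Sum over k = 2,...,6: E = 8/6 + 8/5 + 8/4 + 8/3 + 8/2 = 11.6000.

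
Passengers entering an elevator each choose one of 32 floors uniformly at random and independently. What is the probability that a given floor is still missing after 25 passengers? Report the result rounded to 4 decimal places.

0.4522

On each passenger the fixed floor fails to appear with probability 31/32.
P(still missing after 25) = (31/32)^25 = 0.45216.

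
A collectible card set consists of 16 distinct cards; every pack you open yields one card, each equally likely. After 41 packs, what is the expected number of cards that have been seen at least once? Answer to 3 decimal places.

14.865

For each card, P(seen in 41 packs) = 1 - (15/16)^41 = 0.9291.
By linearity of expectation, E[distinct seen] = 16·(1 - (15/16)^41) = 14.8651.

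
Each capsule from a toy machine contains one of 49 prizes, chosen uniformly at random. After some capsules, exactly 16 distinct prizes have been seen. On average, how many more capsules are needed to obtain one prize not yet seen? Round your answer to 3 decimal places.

1.485

Each capsule yields a new prize with probability (49-16)/49 = 33/49, so the wait is geometric with mean 49/33.
E = 49/33 = 1.4848.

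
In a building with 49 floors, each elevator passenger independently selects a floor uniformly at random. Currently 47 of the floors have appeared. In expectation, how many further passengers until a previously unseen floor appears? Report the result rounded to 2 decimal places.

Each passenger yields a new floor with probability (49-47)/49 = 2/49, so the wait is geometric with mean 49/2.
E = 49/2 = 24.500.

24.50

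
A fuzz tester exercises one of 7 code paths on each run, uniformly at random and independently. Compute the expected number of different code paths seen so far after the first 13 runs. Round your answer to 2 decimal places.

6.06

For each code path, P(seen in 13 runs) = 1 - (6/7)^13 = 0.865.
By linearity of expectation, E[distinct seen] = 7·(1 - (6/7)^13) = 6.056.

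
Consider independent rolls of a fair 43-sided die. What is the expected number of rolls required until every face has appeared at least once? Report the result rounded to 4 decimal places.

Split into phases: going from k distinct to k+1 distinct takes on average 43/(43-k) rolls.
E[T] = 43/43 + 43/42 + 43/41 + ... + 43/2 + 43/1 = 43·H_{43}.
H_{43} = 4.35000, so E[T] = 187.04994.

187.0499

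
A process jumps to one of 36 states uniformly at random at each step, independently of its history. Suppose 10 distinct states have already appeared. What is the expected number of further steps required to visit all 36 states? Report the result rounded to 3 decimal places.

From k distinct to k+1 distinct takes on average 36/(36-k) steps.
Sum over k = 10,...,35: E = 36/26 + 36/25 + 36/24 + ... + 36/2 + 36/1 = 138.7591.

138.759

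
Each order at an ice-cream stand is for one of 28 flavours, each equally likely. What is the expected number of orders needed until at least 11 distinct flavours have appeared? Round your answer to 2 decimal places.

Going from k to k+1 distinct takes a geometric number of orders with mean 28/(28-k).
Sum over k = 0,...,10: E = 28/28 + 28/27 + 28/26 + ... + 28/19 + 28/18 = 13.653.

13.65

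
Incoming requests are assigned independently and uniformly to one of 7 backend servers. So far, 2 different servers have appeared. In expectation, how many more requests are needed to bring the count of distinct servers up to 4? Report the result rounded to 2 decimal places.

From k distinct to k+1 distinct takes on average 7/(7-k) requests.
Sum over k = 2,...,3: E = 7/5 + 7/4 = 3.150.

3.15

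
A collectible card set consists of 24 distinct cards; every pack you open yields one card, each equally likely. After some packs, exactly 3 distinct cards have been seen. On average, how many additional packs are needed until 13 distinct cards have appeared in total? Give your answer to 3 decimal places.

15.012

From k distinct to k+1 distinct takes on average 24/(24-k) packs.
Sum over k = 3,...,12: E = 24/21 + 24/20 + 24/19 + ... + 24/13 + 24/12 = 15.0116.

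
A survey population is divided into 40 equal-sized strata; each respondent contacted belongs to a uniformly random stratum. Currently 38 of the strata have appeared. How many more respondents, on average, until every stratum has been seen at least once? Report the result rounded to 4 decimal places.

With k distinct strata already seen, the next new one takes an expected 40/(40-k) respondents.
Sum over k = 38,...,39: E = 40/2 + 40/1 = 60.00000.

60.0000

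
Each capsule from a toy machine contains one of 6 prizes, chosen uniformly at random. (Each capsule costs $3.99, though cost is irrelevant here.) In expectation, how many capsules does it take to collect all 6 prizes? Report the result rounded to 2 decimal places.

14.70

The wait to go from k to k+1 distinct prizes is geometric with mean 6/(6-k).
E[T] = 6/6 + 6/5 + 6/4 + 6/3 + 6/2 + 6/1 = 6·H_{6}.
H_{6} = 2.450, so E[T] = 14.700.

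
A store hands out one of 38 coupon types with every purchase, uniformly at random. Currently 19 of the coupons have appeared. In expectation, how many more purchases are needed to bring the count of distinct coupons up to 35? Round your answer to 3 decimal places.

From k distinct to k+1 distinct takes on average 38/(38-k) purchases.
Sum over k = 19,...,34: E = 38/19 + 38/18 + 38/17 + ... + 38/5 + 38/4 = 65.1474.

65.147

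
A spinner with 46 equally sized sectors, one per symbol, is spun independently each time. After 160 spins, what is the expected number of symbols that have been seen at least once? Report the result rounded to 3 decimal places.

44.634

For each symbol, P(seen in 160 spins) = 1 - (45/46)^160 = 0.9703.
By linearity of expectation, E[distinct seen] = 46·(1 - (45/46)^160) = 44.6338.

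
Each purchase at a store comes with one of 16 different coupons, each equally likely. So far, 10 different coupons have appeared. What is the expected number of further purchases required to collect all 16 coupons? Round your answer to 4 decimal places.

The wait to go from k to k+1 distinct coupons is geometric with mean 16/(16-k).
Sum over k = 10,...,15: E = 16/6 + 16/5 + 16/4 + 16/3 + 16/2 + 16/1 = 39.20000.

39.2000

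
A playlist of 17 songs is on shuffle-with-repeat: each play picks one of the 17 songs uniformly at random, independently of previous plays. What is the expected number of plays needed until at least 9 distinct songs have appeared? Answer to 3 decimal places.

Going from k to k+1 distinct takes a geometric number of plays with mean 17/(17-k).
Sum over k = 0,...,8: E = 17/17 + 17/16 + 17/15 + ... + 17/10 + 17/9 = 12.2688.

12.269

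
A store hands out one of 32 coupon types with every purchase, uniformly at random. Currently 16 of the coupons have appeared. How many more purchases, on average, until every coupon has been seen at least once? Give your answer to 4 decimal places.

The wait to go from k to k+1 distinct coupons is geometric with mean 32/(32-k).
Sum over k = 16,...,31: E = 32/16 + 32/15 + 32/14 + ... + 32/2 + 32/1 = 108.18333.

108.1833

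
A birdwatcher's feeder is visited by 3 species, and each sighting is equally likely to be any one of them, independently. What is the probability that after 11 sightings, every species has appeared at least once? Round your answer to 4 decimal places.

0.9653

By inclusion–exclusion over which species are missing,
P(all seen) = Σ_{j=0}^{3} (-1)^j C(3,j)((3-j)/3)^11
= 1.00000 - 0.03468 + 0.00002 - 0.00000
= 0.96533.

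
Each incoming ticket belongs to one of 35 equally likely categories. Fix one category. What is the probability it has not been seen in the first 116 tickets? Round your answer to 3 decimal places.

On each ticket the fixed category fails to appear with probability 34/35.
P(still missing after 116) = (34/35)^116 = 0.0346.

0.035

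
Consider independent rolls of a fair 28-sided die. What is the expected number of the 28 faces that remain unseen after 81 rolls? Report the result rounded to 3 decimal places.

For each face, P(unseen after 81) = (27/28)^81 = 0.0526.
By linearity of expectation, E[unseen] = 28·(27/28)^81 = 1.4717.

1.472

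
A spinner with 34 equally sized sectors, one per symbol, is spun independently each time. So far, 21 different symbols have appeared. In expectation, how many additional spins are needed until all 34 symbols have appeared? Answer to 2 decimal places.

The wait to go from k to k+1 distinct symbols is geometric with mean 34/(34-k).
Sum over k = 21,...,33: E = 34/13 + 34/12 + 34/11 + ... + 34/2 + 34/1 = 108.125.

108.12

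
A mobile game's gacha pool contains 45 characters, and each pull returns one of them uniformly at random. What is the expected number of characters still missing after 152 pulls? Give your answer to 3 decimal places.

1.478

For each character, P(unseen after 152) = (44/45)^152 = 0.0328.
By linearity of expectation, E[unseen] = 45·(44/45)^152 = 1.4781.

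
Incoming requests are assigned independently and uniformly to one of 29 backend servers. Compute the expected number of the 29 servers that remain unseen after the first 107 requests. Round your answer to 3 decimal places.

0.679

For each server, P(unseen after 107) = (28/29)^107 = 0.0234.
By linearity of expectation, E[unseen] = 29·(28/29)^107 = 0.6788.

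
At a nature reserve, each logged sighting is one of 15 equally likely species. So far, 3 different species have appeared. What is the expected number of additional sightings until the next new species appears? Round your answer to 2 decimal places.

1.25

Each sighting yields a new species with probability (15-3)/15 = 12/15, so the wait is geometric with mean 15/12.
E = 15/12 = 1.250.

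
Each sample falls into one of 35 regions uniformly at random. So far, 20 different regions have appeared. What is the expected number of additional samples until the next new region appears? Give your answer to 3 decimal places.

2.333

The number of samples until the next new region is geometric with success probability 15/35, so its mean is 35/15.
E = 35/15 = 2.3333.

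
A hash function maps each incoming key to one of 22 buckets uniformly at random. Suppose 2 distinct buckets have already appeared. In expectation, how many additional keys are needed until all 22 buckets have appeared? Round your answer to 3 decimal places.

The wait to go from k to k+1 distinct buckets is geometric with mean 22/(22-k).
Sum over k = 2,...,21: E = 22/20 + 22/19 + 22/18 + ... + 22/2 + 22/1 = 79.1503.

79.150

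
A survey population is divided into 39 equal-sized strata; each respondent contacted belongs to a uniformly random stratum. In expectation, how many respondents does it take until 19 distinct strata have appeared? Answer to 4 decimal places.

With k distinct strata already seen, the next new one arrives after an expected 39/(39-k) respondents.
Sum over k = 0,...,18: E = 39/39 + 39/38 + 39/37 + ... + 39/22 + 39/21 = 25.57633.

25.5763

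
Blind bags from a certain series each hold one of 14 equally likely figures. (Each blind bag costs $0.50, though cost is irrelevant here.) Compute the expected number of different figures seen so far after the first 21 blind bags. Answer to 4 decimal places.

11.0471

For each figure, P(seen in 21 blind bags) = 1 - (13/14)^21 = 0.78908.
By linearity of expectation, E[distinct seen] = 14·(1 - (13/14)^21) = 11.04709.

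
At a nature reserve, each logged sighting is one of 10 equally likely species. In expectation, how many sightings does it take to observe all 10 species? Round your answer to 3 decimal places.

29.290

After k distinct species have appeared, the next sighting gives a new one with probability (10-k)/10, so the expected wait for the (k+1)-th is 10/(10-k).
E[T] = 10/10 + 10/9 + 10/8 + ... + 10/2 + 10/1 = 10·H_{10}.
H_{10} = 2.9290, so E[T] = 29.2897.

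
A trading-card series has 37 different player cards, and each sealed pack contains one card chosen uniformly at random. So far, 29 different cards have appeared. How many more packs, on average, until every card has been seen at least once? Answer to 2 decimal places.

100.56

With k distinct cards already seen, the next new one takes an expected 37/(37-k) packs.
Sum over k = 29,...,36: E = 37/8 + 37/7 + 37/6 + ... + 37/2 + 37/1 = 100.561.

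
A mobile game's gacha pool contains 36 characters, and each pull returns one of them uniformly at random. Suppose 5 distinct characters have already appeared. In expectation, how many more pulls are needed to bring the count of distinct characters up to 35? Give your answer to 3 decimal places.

108.981

The wait to go from k to k+1 distinct characters is geometric with mean 36/(36-k).
Sum over k = 5,...,34: E = 36/31 + 36/30 + 36/29 + ... + 36/3 + 36/2 = 108.9808.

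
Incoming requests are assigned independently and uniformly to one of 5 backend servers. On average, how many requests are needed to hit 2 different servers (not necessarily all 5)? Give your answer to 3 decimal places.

2.250

Going from k to k+1 distinct takes a geometric number of requests with mean 5/(5-k).
Sum over k = 0,...,1: E = 5/5 + 5/4 = 2.2500.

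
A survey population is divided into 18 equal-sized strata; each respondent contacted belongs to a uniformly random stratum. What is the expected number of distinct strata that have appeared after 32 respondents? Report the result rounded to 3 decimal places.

For each stratum, P(seen in 32 respondents) = 1 - (17/18)^32 = 0.8394.
By linearity of expectation, E[distinct seen] = 18·(1 - (17/18)^32) = 15.1099.

15.110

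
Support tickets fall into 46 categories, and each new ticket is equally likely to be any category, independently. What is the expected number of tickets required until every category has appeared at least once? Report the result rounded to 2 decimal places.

After k distinct categories have appeared, the next ticket gives a new one with probability (46-k)/46, so the expected wait for the (k+1)-th is 46/(46-k).
E[T] = 46/46 + 46/45 + 46/44 + ... + 46/2 + 46/1 = 46·H_{46}.
H_{46} = 4.417, so E[T] = 203.168.

203.17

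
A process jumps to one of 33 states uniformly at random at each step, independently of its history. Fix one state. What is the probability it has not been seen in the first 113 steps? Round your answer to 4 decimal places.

On each step the fixed state fails to appear with probability 32/33.
P(still missing after 113) = (32/33)^113 = 0.03089.

0.0309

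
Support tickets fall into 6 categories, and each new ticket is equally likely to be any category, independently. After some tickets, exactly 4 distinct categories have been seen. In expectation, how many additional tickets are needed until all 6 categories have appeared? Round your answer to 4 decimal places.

The wait to go from k to k+1 distinct categories is geometric with mean 6/(6-k).
Sum over k = 4,...,5: E = 6/2 + 6/1 = 9.00000.

9.0000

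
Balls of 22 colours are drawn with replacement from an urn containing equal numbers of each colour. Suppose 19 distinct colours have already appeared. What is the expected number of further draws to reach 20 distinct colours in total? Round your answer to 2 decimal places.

From k distinct to k+1 distinct takes on average 22/(22-k) draws.
Only the k = 19 term is needed: E = 22/3 = 7.333.

7.33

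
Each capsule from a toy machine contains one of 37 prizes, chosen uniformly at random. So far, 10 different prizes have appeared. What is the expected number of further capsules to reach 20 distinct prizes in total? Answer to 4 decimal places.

16.7205

The wait to go from k to k+1 distinct prizes is geometric with mean 37/(37-k).
Sum over k = 10,...,19: E = 37/27 + 37/26 + 37/25 + ... + 37/19 + 37/18 = 16.72046.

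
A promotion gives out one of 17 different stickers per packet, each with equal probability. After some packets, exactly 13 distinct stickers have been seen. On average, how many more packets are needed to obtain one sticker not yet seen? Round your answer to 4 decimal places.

The number of packets until the next new sticker is geometric with success probability 4/17, so its mean is 17/4.
E = 17/4 = 4.25000.

4.2500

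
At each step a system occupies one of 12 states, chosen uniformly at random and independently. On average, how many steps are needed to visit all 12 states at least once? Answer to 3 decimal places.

After k distinct states have appeared, the next step gives a new one with probability (12-k)/12, so the expected wait for the (k+1)-th is 12/(12-k).
E[T] = 12/12 + 12/11 + 12/10 + ... + 12/2 + 12/1 = 12·H_{12}.
H_{12} = 3.1032, so E[T] = 37.2385.

37.239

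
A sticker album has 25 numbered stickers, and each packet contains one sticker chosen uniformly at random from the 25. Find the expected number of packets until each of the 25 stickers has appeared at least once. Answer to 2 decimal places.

After k distinct stickers have appeared, the next packet gives a new one with probability (25-k)/25, so the expected wait for the (k+1)-th is 25/(25-k).
E[T] = 25/25 + 25/24 + 25/23 + ... + 25/2 + 25/1 = 25·H_{25}.
H_{25} = 3.816, so E[T] = 95.399.

95.40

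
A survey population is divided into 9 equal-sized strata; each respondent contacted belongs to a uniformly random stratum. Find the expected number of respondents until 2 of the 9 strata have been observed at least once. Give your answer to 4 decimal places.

With k distinct strata already seen, the next new one arrives after an expected 9/(9-k) respondents.
Sum over k = 0,...,1: E = 9/9 + 9/8 = 2.12500.

2.1250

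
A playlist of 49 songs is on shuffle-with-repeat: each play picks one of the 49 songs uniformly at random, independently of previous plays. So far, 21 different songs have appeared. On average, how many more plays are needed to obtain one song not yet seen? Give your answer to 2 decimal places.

1.75

Each play yields a new song with probability (49-21)/49 = 28/49, so the wait is geometric with mean 49/28.
E = 49/28 = 1.750.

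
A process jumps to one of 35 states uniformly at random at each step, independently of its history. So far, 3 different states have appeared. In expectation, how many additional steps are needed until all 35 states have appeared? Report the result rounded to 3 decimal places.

142.047

The wait to go from k to k+1 distinct states is geometric with mean 35/(35-k).
Sum over k = 3,...,34: E = 35/32 + 35/31 + 35/30 + ... + 35/2 + 35/1 = 142.0473.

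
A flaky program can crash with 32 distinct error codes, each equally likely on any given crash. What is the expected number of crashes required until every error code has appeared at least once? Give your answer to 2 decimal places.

Split into phases: going from k distinct to k+1 distinct takes on average 32/(32-k) crashes.
E[T] = 32/32 + 32/31 + 32/30 + ... + 32/2 + 32/1 = 32·H_{32}.
H_{32} = 4.058, so E[T] = 129.872.

129.87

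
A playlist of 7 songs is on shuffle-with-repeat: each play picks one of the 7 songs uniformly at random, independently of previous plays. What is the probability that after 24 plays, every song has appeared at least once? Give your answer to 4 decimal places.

0.8334

Let A_i be the event that song i is missing after 24 plays. By inclusion–exclusion on the A_i,
P(all seen) = Σ_{j=0}^{7} (-1)^j C(7,j)((7-j)/7)^24
= 1.00000 - 0.17313 + 0.00653 - 0.00005 + 0.00000 - 0.00000 + 0.00000 - 0.00000
= 0.83335.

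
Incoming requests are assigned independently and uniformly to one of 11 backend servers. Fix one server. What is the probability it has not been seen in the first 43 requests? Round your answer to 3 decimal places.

Each request misses the fixed server with probability (11-1)/11 = 10/11, independently.
P(still missing after 43) = (10/11)^43 = 0.0166.

0.017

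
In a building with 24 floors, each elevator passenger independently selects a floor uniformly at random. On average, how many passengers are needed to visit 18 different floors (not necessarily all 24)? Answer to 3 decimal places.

31.823

With k distinct floors already seen, the next new one arrives after an expected 24/(24-k) passengers.
Sum over k = 0,...,17: E = 24/24 + 24/23 + 24/22 + ... + 24/8 + 24/7 = 31.8230.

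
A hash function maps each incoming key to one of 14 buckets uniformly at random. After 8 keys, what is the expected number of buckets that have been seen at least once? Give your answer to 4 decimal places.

6.2616

For each bucket, P(seen in 8 keys) = 1 - (13/14)^8 = 0.44726.
By linearity of expectation, E[distinct seen] = 14·(1 - (13/14)^8) = 6.26161.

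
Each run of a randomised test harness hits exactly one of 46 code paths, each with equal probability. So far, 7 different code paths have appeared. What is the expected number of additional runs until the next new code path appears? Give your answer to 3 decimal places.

1.179

Each run yields a new code path with probability (46-7)/46 = 39/46, so the wait is geometric with mean 46/39.
E = 46/39 = 1.1795.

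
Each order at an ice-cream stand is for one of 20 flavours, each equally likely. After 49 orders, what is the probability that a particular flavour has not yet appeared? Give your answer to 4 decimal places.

0.0810

On each order the fixed flavour fails to appear with probability 19/20.
P(still missing after 49) = (19/20)^49 = 0.08099.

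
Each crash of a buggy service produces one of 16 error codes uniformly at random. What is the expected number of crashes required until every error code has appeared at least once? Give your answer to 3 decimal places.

54.092

After k distinct error codes have appeared, the next crash gives a new one with probability (16-k)/16, so the expected wait for the (k+1)-th is 16/(16-k).
E[T] = 16/16 + 16/15 + 16/14 + ... + 16/2 + 16/1 = 16·H_{16}.
H_{16} = 3.3807, so E[T] = 54.0917.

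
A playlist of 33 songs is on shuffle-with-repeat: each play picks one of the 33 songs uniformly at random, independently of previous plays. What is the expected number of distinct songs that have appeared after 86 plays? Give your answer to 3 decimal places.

For each song, P(seen in 86 plays) = 1 - (32/33)^86 = 0.9291.
By linearity of expectation, E[distinct seen] = 33·(1 - (32/33)^86) = 30.6600.

30.660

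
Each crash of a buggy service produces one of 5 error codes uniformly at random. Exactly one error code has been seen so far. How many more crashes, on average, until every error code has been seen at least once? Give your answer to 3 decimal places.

10.417

With k distinct error codes already seen, the next new one takes an expected 5/(5-k) crashes.
Sum over k = 1,...,4: E = 5/4 + 5/3 + 5/2 + 5/1 = 10.4167.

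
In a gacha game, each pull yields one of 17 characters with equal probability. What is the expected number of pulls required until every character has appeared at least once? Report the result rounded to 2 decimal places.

58.47

Split into phases: going from k distinct to k+1 distinct takes on average 17/(17-k) pulls.
E[T] = 17/17 + 17/16 + 17/15 + ... + 17/2 + 17/1 = 17·H_{17}.
H_{17} = 3.440, so E[T] = 58.472.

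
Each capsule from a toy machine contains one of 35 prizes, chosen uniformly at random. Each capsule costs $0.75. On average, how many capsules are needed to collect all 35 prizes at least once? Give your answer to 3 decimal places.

The wait to go from k to k+1 distinct prizes is geometric with mean 35/(35-k).
E[T] = 35/35 + 35/34 + 35/33 + ... + 35/2 + 35/1 = 35·H_{35}.
H_{35} = 4.1468, so E[T] = 145.1373.

145.137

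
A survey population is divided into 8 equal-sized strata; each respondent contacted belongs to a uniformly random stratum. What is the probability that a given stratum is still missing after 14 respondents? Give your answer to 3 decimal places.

0.154

Each respondent misses the fixed stratum with probability (8-1)/8 = 7/8, independently.
P(still missing after 14) = (7/8)^14 = 0.1542.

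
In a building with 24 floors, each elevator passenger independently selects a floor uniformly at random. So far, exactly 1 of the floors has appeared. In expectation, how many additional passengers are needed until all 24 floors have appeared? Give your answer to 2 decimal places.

89.62

From k distinct to k+1 distinct takes on average 24/(24-k) passengers.
Sum over k = 1,...,23: E = 24/23 + 24/22 + 24/21 + ... + 24/2 + 24/1 = 89.623.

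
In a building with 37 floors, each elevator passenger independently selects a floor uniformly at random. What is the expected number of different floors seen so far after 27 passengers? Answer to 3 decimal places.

19.343

For each floor, P(seen in 27 passengers) = 1 - (36/37)^27 = 0.5228.
By linearity of expectation, E[distinct seen] = 37·(1 - (36/37)^27) = 19.3428.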